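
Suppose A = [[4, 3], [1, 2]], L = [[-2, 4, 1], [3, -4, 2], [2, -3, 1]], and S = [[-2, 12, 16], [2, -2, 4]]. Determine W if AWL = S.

W = [[2, 2, -2], [0, -2, 4]]

Isolating W: multiply by A⁻¹ from the left and L⁻¹ from the right, so W = A⁻¹SL⁻¹.
det A = 5; the adjugate gives A⁻¹ = [[2/5, -3/5], [-1/5, 4/5]].
L has determinant -1; L⁻¹ = [[-2, 7, -12], [-1, 4, -7], [1, -2, 4]].
A⁻¹S = [[-2, 6, 4], [2, -4, 0]].
W = (A⁻¹S)L⁻¹ = [[2, 2, -2], [0, -2, 4]].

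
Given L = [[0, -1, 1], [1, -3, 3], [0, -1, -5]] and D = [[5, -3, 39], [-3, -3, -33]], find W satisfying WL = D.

L is on the right of W, so right-multiply by L⁻¹: W = DL⁻¹.
det L = -6; the adjugate gives L⁻¹ = [[-3, 1, 0], [-5/6, 0, -1/6], [1/6, 0, -1/6]].
W = DL⁻¹ = [[5, -3, 39], [-3, -3, -33]] · [[-3, 1, 0], [-5/6, 0, -1/6], [1/6, 0, -1/6]] = [[-6, 5, -6], [6, -3, 6]].

W = [[-6, 5, -6], [6, -3, 6]]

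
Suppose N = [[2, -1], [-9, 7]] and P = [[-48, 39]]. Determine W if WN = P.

Since N sits to the right of W, W = PN⁻¹.
det N = 5, so N⁻¹ = [[7/5, 1/5], [9/5, 2/5]].
W = PN⁻¹ = [[-48, 39]] · [[7/5, 1/5], [9/5, 2/5]] = [[3, 6]].

W = [[3, 6]]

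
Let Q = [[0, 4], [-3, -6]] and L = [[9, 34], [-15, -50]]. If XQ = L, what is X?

Q is on the right of X, so right-multiply by Q⁻¹: X = LQ⁻¹.
det Q = 12, so Q⁻¹ = [[-1/2, -1/3], [1/4, 0]].
X = LQ⁻¹ = [[9, 34], [-15, -50]] · [[-1/2, -1/3], [1/4, 0]] = [[4, -3], [-5, 5]].

X = [[4, -3], [-5, 5]]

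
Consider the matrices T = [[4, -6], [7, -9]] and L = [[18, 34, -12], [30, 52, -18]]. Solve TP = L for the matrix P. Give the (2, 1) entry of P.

T is on the left of P, so left-multiply by T⁻¹: P = T⁻¹L.
det T = 6, so T⁻¹ = [[-3/2, 1], [-7/6, 2/3]].
P = T⁻¹L = [[-3/2, 1], [-7/6, 2/3]] · [[18, 34, -12], [30, 52, -18]] = [[3, 1, 0], [-1, -5, 2]].

-1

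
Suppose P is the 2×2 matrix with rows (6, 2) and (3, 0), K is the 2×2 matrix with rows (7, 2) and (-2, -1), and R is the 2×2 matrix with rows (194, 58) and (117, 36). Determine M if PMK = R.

M = [[5, -2], [-2, 3]]

Isolating M: multiply by P⁻¹ from the left and K⁻¹ from the right, so M = P⁻¹RK⁻¹.
det P = -6, so P⁻¹ = [[0, 1/3], [1/2, -1]].
det K = -3; the adjugate gives K⁻¹ = [[1/3, 2/3], [-2/3, -7/3]].
P⁻¹R = [[39, 12], [-20, -7]].
M = (P⁻¹R)K⁻¹ = [[5, -2], [-2, 3]].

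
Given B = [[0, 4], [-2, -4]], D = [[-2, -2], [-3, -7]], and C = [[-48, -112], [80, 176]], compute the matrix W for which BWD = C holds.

W = [[2, 4], [0, 4]]

Left-multiply by B⁻¹ and right-multiply by D⁻¹: W = B⁻¹CD⁻¹.
B has determinant 8; B⁻¹ = [[-1/2, -1/2], [1/4, 0]].
det D = 8, so D⁻¹ = [[-7/8, 1/4], [3/8, -1/4]].
B⁻¹C = [[-16, -32], [-12, -28]].
W = (B⁻¹C)D⁻¹ = [[2, 4], [0, 4]].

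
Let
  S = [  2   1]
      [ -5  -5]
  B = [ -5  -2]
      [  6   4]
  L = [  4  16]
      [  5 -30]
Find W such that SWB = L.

W = [[5, 5], [0, -1]]

Left-multiply by S⁻¹ and right-multiply by B⁻¹: W = S⁻¹LB⁻¹.
det S = -5, so S⁻¹ = [[1, 1/5], [-1, -2/5]].
det B = -8, so B⁻¹ = [[-1/2, -1/4], [3/4, 5/8]].
S⁻¹L = [[5, 10], [-6, -4]].
W = (S⁻¹L)B⁻¹ = [[5, 5], [0, -1]].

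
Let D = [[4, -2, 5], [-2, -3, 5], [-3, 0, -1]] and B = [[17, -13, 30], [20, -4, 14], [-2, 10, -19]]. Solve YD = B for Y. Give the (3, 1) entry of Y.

D is on the right of Y, so right-multiply by D⁻¹: Y = BD⁻¹.
D has determinant 1; D⁻¹ = [[3, -2, 5], [-17, 11, -30], [-9, 6, -16]].
Y = BD⁻¹ = [[17, -13, 30], [20, -4, 14], [-2, 10, -19]] · [[3, -2, 5], [-17, 11, -30], [-9, 6, -16]] = [[2, 3, -5], [2, 0, -4], [-5, 0, -6]].

-5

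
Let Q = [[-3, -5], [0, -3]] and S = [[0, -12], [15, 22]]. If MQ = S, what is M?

Since Q sits to the right of M, M = SQ⁻¹.
det Q = 9; the adjugate gives Q⁻¹ = [[-1/3, 5/9], [0, -1/3]].
M = SQ⁻¹ = [[0, -12], [15, 22]] · [[-1/3, 5/9], [0, -1/3]] = [[0, 4], [-5, 1]].

M = [[0, 4], [-5, 1]]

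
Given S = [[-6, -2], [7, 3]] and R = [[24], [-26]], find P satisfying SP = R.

P = [[-5], [3]]

S is on the left of P, so left-multiply by S⁻¹: P = S⁻¹R.
det S = -4, so S⁻¹ = [[-3/4, -1/2], [7/4, 3/2]].
P = S⁻¹R = [[-3/4, -1/2], [7/4, 3/2]] · [[24], [-26]] = [[-5], [3]].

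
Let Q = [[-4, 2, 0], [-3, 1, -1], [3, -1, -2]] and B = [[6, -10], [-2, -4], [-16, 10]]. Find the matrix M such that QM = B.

Since Q multiplies M on the left, M = Q⁻¹B.
det Q = -6, so Q⁻¹ = [[1/2, -2/3, 1/3], [3/2, -4/3, 2/3], [0, -1/3, -1/3]].
M = Q⁻¹B = [[1/2, -2/3, 1/3], [3/2, -4/3, 2/3], [0, -1/3, -1/3]] · [[6, -10], [-2, -4], [-16, 10]] = [[-1, 1], [1, -3], [6, -2]].

M = [[-1, 1], [1, -3], [6, -2]]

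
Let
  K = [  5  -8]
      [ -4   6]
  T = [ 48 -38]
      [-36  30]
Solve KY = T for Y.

K is on the left of Y, so left-multiply by K⁻¹: Y = K⁻¹T.
K has determinant -2; K⁻¹ = [[-3, -4], [-2, -5/2]].
Y = K⁻¹T = [[-3, -4], [-2, -5/2]] · [[48, -38], [-36, 30]] = [[0, -6], [-6, 1]].

Y = [[0, -6], [-6, 1]]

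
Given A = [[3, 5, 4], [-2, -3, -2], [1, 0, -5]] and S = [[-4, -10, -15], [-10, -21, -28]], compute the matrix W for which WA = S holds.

W = [[-5, -5, 1], [-6, -3, 2]]

Since A sits to the right of W, W = SA⁻¹.
A has determinant -3; A⁻¹ = [[-5, -25/3, -2/3], [4, 19/3, 2/3], [-1, -5/3, -1/3]].
W = SA⁻¹ = [[-4, -10, -15], [-10, -21, -28]] · [[-5, -25/3, -2/3], [4, 19/3, 2/3], [-1, -5/3, -1/3]] = [[-5, -5, 1], [-6, -3, 2]].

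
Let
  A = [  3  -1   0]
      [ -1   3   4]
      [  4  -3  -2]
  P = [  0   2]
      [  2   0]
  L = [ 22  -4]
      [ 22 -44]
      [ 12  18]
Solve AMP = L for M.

M = [[-1, 5], [-1, 4], [-5, 1]]

Isolating M: multiply by A⁻¹ from the left and P⁻¹ from the right, so M = A⁻¹LP⁻¹.
det A = 4, so A⁻¹ = [[3/2, -1/2, -1], [7/2, -3/2, -3], [-9/4, 5/4, 2]].
det P = -4, so P⁻¹ = [[0, 1/2], [1/2, 0]].
A⁻¹L = [[10, -2], [8, -2], [2, -10]].
M = (A⁻¹L)P⁻¹ = [[-1, 5], [-1, 4], [-5, 1]].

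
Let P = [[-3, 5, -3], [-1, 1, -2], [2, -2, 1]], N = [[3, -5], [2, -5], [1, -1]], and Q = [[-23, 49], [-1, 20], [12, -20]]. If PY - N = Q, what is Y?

PY = Q + N = [[-20, 44], [1, 15], [13, -21]].
Left-multiplying both sides by P⁻¹ gives Y = P⁻¹(Q + N).
det P = -6; the adjugate gives P⁻¹ = [[1/2, -1/6, 7/6], [1/2, -1/2, 1/2], [0, -2/3, -1/3]].
Y = P⁻¹(Q + N) = [[5, -5], [-4, 4], [-5, -3]].

Y = [[5, -5], [-4, 4], [-5, -3]]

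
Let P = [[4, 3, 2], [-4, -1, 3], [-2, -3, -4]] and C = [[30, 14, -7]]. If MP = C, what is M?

M = [[2, -5, -1]]

P is on the right of M, so right-multiply by P⁻¹: M = CP⁻¹.
P has determinant 6; P⁻¹ = [[13/6, 1, 11/6], [-11/3, -2, -10/3], [5/3, 1, 4/3]].
M = CP⁻¹ = [[30, 14, -7]] · [[13/6, 1, 11/6], [-11/3, -2, -10/3], [5/3, 1, 4/3]] = [[2, -5, -1]].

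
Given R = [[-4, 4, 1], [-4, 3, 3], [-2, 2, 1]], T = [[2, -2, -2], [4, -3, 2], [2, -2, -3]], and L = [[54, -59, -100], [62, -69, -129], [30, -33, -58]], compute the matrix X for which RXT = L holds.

X = [[-2, 1, -4], [3, 0, -1], [1, -1, 4]]

Isolating X: multiply by R⁻¹ from the left and T⁻¹ from the right, so X = R⁻¹LT⁻¹.
det R = 2, so R⁻¹ = [[-3/2, -1, 9/2], [-1, -1, 4], [-1, 0, 2]].
det T = -2; the adjugate gives T⁻¹ = [[-13/2, 1, 5], [-8, 1, 6], [1, 0, -1]].
R⁻¹L = [[-8, 9, 18], [4, -4, -3], [6, -7, -16]].
X = (R⁻¹L)T⁻¹ = [[-2, 1, -4], [3, 0, -1], [1, -1, 4]].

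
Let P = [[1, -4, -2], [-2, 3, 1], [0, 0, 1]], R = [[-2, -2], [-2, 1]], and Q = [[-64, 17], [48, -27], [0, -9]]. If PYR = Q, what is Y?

Y = [[-5, 5], [-4, -4], [3, -3]]

Y = P⁻¹QR⁻¹ (apply P⁻¹ on the left and R⁻¹ on the right).
P has determinant -5; P⁻¹ = [[-3/5, -4/5, -2/5], [-2/5, -1/5, -3/5], [0, 0, 1]].
R has determinant -6; R⁻¹ = [[-1/6, -1/3], [-1/3, 1/3]].
P⁻¹Q = [[0, 15], [16, 4], [0, -9]].
Y = (P⁻¹Q)R⁻¹ = [[-5, 5], [-4, -4], [3, -3]].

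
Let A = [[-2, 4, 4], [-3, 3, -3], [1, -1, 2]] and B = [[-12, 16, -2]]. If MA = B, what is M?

M = [[2, 2, -2]]

Since A sits to the right of M, M = BA⁻¹.
A has determinant 6; A⁻¹ = [[1/2, -2, -4], [1/2, -4/3, -3], [0, 1/3, 1]].
M = BA⁻¹ = [[-12, 16, -2]] · [[1/2, -2, -4], [1/2, -4/3, -3], [0, 1/3, 1]] = [[2, 2, -2]].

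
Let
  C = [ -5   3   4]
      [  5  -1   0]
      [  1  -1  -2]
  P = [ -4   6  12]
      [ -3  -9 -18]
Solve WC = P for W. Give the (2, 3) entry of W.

Since C sits to the right of W, W = PC⁻¹.
det C = 4, so C⁻¹ = [[1/2, 1/2, 1], [5/2, 3/2, 5], [-1, -1/2, -5/2]].
W = PC⁻¹ = [[-4, 6, 12], [-3, -9, -18]] · [[1/2, 1/2, 1], [5/2, 3/2, 5], [-1, -1/2, -5/2]] = [[1, 1, -4], [-6, -6, -3]].

-3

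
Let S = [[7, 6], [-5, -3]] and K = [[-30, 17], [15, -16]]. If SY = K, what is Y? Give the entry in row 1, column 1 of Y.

Since S multiplies Y on the left, Y = S⁻¹K.
S has determinant 9; S⁻¹ = [[-1/3, -2/3], [5/9, 7/9]].
Y = S⁻¹K = [[-1/3, -2/3], [5/9, 7/9]] · [[-30, 17], [15, -16]] = [[0, 5], [-5, -3]].

0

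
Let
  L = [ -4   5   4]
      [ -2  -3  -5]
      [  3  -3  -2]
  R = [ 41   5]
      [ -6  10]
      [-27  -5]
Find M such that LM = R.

L is on the left of M, so left-multiply by L⁻¹: M = L⁻¹R.
L has determinant 1; L⁻¹ = [[-9, -2, -13], [-19, -4, -28], [15, 3, 22]].
M = L⁻¹R = [[-9, -2, -13], [-19, -4, -28], [15, 3, 22]] · [[41, 5], [-6, 10], [-27, -5]] = [[-6, 0], [1, 5], [3, -5]].

M = [[-6, 0], [1, 5], [3, -5]]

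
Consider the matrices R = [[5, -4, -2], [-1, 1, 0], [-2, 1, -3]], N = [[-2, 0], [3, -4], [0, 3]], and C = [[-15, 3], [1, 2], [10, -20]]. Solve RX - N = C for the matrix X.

X = [[-3, 3], [1, 1], [-1, 4]]

RX = C + N = [[-17, 3], [4, -2], [10, -17]].
Left-multiplying both sides by R⁻¹ gives X = R⁻¹(C + N).
R has determinant -5; R⁻¹ = [[3/5, 14/5, -2/5], [3/5, 19/5, -2/5], [-1/5, -3/5, -1/5]].
X = R⁻¹(C + N) = [[-3, 3], [1, 1], [-1, 4]].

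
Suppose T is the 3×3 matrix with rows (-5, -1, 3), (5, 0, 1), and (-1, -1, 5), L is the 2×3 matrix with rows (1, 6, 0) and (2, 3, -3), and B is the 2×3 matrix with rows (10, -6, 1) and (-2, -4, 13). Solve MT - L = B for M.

MT = B + L = [[11, 0, 1], [0, -1, 10]].
T is on the right of M, so right-multiply by T⁻¹: M = (B + L)T⁻¹.
det T = 6, so T⁻¹ = [[1/6, 1/3, -1/6], [-13/3, -11/3, 10/3], [-5/6, -2/3, 5/6]].
M = (B + L)T⁻¹ = [[1, 3, -1], [-4, -3, 5]].

M = [[1, 3, -1], [-4, -3, 5]]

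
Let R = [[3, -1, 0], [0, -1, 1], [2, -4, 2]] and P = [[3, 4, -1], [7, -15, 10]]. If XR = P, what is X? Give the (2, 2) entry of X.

6

Right-multiplying both sides by R⁻¹ gives X = PR⁻¹.
det R = 4, so R⁻¹ = [[1/2, 1/2, -1/4], [1/2, 3/2, -3/4], [1/2, 5/2, -3/4]].
X = PR⁻¹ = [[3, 4, -1], [7, -15, 10]] · [[1/2, 1/2, -1/4], [1/2, 3/2, -3/4], [1/2, 5/2, -3/4]] = [[3, 5, -3], [1, 6, 2]].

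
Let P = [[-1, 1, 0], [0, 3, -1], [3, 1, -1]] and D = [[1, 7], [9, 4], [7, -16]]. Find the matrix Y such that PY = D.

Y = [[0, -6], [1, 1], [-6, -1]]

P is on the left of Y, so left-multiply by P⁻¹: Y = P⁻¹D.
P has determinant -1; P⁻¹ = [[2, -1, 1], [3, -1, 1], [9, -4, 3]].
Y = P⁻¹D = [[2, -1, 1], [3, -1, 1], [9, -4, 3]] · [[1, 7], [9, 4], [7, -16]] = [[0, -6], [1, 1], [-6, -1]].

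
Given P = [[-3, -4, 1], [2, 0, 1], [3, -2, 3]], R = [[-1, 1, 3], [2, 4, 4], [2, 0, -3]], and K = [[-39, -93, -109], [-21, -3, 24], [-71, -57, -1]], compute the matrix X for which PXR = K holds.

Left-multiply by P⁻¹ and right-multiply by R⁻¹: X = P⁻¹KR⁻¹.
det P = 2; the adjugate gives P⁻¹ = [[1, 5, -2], [-3/2, -6, 5/2], [-2, -9, 4]].
R has determinant 2; R⁻¹ = [[-6, 3/2, -4], [7, -3/2, 5], [-4, 1, -3]].
P⁻¹K = [[-2, 6, 13], [7, 15, 17], [-17, -15, -2]].
X = (P⁻¹K)R⁻¹ = [[2, 1, -1], [-5, 5, -4], [5, -5, -1]].

X = [[2, 1, -1], [-5, 5, -4], [5, -5, -1]]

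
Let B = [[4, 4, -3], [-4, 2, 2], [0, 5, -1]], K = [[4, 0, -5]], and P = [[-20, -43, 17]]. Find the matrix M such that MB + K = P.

M = [[-5, 1, -5]]

MB = P − K = [[-24, -43, 22]].
Since B sits to the right of M, M = (P − K)B⁻¹.
det B = -4; the adjugate gives B⁻¹ = [[3, 11/4, -7/2], [1, 1, -1], [5, 5, -6]].
M = (P − K)B⁻¹ = [[-5, 1, -5]].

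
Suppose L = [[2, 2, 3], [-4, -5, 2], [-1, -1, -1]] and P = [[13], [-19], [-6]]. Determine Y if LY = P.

Y = [[4], [1], [1]]

Since L multiplies Y on the left, Y = L⁻¹P.
det L = -1, so L⁻¹ = [[-7, 1, -19], [6, -1, 16], [1, 0, 2]].
Y = L⁻¹P = [[-7, 1, -19], [6, -1, 16], [1, 0, 2]] · [[13], [-19], [-6]] = [[4], [1], [1]].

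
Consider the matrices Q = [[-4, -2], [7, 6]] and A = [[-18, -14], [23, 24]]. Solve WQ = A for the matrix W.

W = [[1, -2], [3, 5]]

Q is on the right of W, so right-multiply by Q⁻¹: W = AQ⁻¹.
det Q = -10; the adjugate gives Q⁻¹ = [[-3/5, -1/5], [7/10, 2/5]].
W = AQ⁻¹ = [[-18, -14], [23, 24]] · [[-3/5, -1/5], [7/10, 2/5]] = [[1, -2], [3, 5]].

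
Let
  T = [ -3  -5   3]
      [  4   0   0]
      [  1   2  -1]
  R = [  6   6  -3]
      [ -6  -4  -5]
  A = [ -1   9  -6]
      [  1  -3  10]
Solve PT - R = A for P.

P = [[-3, -1, 0], [3, 0, 4]]

PT = A + R = [[5, 15, -9], [-5, -7, 5]].
Right-multiplying both sides by T⁻¹ gives P = (A + R)T⁻¹.
T has determinant 4; T⁻¹ = [[0, 1/4, 0], [1, 0, 3], [2, 1/4, 5]].
P = (A + R)T⁻¹ = [[-3, -1, 0], [3, 0, 4]].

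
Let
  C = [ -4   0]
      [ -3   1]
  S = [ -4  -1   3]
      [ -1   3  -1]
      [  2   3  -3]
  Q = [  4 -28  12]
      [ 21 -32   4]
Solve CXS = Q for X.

X = [[-1, 3, -1], [-4, -4, -1]]

Left-multiply by C⁻¹ and right-multiply by S⁻¹: X = C⁻¹QS⁻¹.
det C = -4, so C⁻¹ = [[-1/4, 0], [-3/4, 1]].
det S = 2, so S⁻¹ = [[-3, 3, -4], [-5/2, 3, -7/2], [-9/2, 5, -13/2]].
C⁻¹Q = [[-1, 7, -3], [18, -11, -5]].
X = (C⁻¹Q)S⁻¹ = [[-1, 3, -1], [-4, -4, -1]].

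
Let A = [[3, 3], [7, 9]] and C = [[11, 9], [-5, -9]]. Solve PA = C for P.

P = [[6, -1], [3, -2]]

A is on the right of P, so right-multiply by A⁻¹: P = CA⁻¹.
A has determinant 6; A⁻¹ = [[3/2, -1/2], [-7/6, 1/2]].
P = CA⁻¹ = [[11, 9], [-5, -9]] · [[3/2, -1/2], [-7/6, 1/2]] = [[6, -1], [3, -2]].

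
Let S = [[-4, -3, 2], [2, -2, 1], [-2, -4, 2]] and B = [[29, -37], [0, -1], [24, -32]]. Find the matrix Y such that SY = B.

S is on the left of Y, so left-multiply by S⁻¹: Y = S⁻¹B.
S has determinant -6; S⁻¹ = [[0, 1/3, -1/6], [1, 2/3, -4/3], [2, 5/3, -7/3]].
Y = S⁻¹B = [[0, 1/3, -1/6], [1, 2/3, -4/3], [2, 5/3, -7/3]] · [[29, -37], [0, -1], [24, -32]] = [[-4, 5], [-3, 5], [2, -1]].

Y = [[-4, 5], [-3, 5], [2, -1]]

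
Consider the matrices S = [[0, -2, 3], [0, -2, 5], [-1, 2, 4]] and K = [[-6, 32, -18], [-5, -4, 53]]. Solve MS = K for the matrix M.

M = [[-4, -6, 6], [1, 6, 5]]

S is on the right of M, so right-multiply by S⁻¹: M = KS⁻¹.
det S = 4, so S⁻¹ = [[-9/2, 7/2, -1], [-5/4, 3/4, 0], [-1/2, 1/2, 0]].
M = KS⁻¹ = [[-6, 32, -18], [-5, -4, 53]] · [[-9/2, 7/2, -1], [-5/4, 3/4, 0], [-1/2, 1/2, 0]] = [[-4, -6, 6], [1, 6, 5]].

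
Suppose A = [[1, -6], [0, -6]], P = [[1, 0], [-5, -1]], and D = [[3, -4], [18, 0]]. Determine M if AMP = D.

M = [[5, 4], [-3, 0]]

Isolating M: multiply by A⁻¹ from the left and P⁻¹ from the right, so M = A⁻¹DP⁻¹.
det A = -6, so A⁻¹ = [[1, -1], [0, -1/6]].
det P = -1, so P⁻¹ = [[1, 0], [-5, -1]].
A⁻¹D = [[-15, -4], [-3, 0]].
M = (A⁻¹D)P⁻¹ = [[5, 4], [-3, 0]].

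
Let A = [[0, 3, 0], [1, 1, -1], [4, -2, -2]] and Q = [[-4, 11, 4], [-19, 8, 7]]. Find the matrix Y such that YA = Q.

Y = [[5, -4, 0], [-3, 5, -6]]

A is on the right of Y, so right-multiply by A⁻¹: Y = QA⁻¹.
det A = -6; the adjugate gives A⁻¹ = [[2/3, -1, 1/2], [1/3, 0, 0], [1, -2, 1/2]].
Y = QA⁻¹ = [[-4, 11, 4], [-19, 8, 7]] · [[2/3, -1, 1/2], [1/3, 0, 0], [1, -2, 1/2]] = [[5, -4, 0], [-3, 5, -6]].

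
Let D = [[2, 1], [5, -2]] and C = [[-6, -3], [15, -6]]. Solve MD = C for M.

M = [[-3, 0], [0, 3]]

Since D sits to the right of M, M = CD⁻¹.
D has determinant -9; D⁻¹ = [[2/9, 1/9], [5/9, -2/9]].
M = CD⁻¹ = [[-6, -3], [15, -6]] · [[2/9, 1/9], [5/9, -2/9]] = [[-3, 0], [0, 3]].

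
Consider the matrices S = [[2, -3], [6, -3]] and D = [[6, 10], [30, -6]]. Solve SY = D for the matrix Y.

Left-multiplying both sides by S⁻¹ gives Y = S⁻¹D.
det S = 12, so S⁻¹ = [[-1/4, 1/4], [-1/2, 1/6]].
Y = S⁻¹D = [[-1/4, 1/4], [-1/2, 1/6]] · [[6, 10], [30, -6]] = [[6, -4], [2, -6]].

Y = [[6, -4], [2, -6]]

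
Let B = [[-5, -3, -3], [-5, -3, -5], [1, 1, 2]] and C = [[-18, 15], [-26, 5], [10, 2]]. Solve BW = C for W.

Since B multiplies W on the left, W = B⁻¹C.
det B = -4; the adjugate gives B⁻¹ = [[1/4, -3/4, -3/2], [-5/4, 7/4, 5/2], [1/2, -1/2, 0]].
W = B⁻¹C = [[1/4, -3/4, -3/2], [-5/4, 7/4, 5/2], [1/2, -1/2, 0]] · [[-18, 15], [-26, 5], [10, 2]] = [[0, -3], [2, -5], [4, 5]].

W = [[0, -3], [2, -5], [4, 5]]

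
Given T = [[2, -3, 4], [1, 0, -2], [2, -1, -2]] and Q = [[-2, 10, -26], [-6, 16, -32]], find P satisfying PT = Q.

T is on the right of P, so right-multiply by T⁻¹: P = QT⁻¹.
det T = -2; the adjugate gives T⁻¹ = [[1, 5, -3], [1, 6, -4], [1/2, 2, -3/2]].
P = QT⁻¹ = [[-2, 10, -26], [-6, 16, -32]] · [[1, 5, -3], [1, 6, -4], [1/2, 2, -3/2]] = [[-5, -2, 5], [-6, 2, 2]].

P = [[-5, -2, 5], [-6, 2, 2]]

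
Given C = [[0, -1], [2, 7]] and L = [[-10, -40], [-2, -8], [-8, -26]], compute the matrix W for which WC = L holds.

W = [[5, -5], [1, -1], [-2, -4]]

Right-multiplying both sides by C⁻¹ gives W = LC⁻¹.
det C = 2, so C⁻¹ = [[7/2, 1/2], [-1, 0]].
W = LC⁻¹ = [[-10, -40], [-2, -8], [-8, -26]] · [[7/2, 1/2], [-1, 0]] = [[5, -5], [1, -1], [-2, -4]].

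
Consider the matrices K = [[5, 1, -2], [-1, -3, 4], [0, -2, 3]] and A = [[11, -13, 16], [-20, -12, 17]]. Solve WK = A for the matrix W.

W = [[3, 4, 2], [-3, 5, -3]]

K is on the right of W, so right-multiply by K⁻¹: W = AK⁻¹.
det K = -6, so K⁻¹ = [[1/6, -1/6, 1/3], [-1/2, -5/2, 3], [-1/3, -5/3, 7/3]].
W = AK⁻¹ = [[11, -13, 16], [-20, -12, 17]] · [[1/6, -1/6, 1/3], [-1/2, -5/2, 3], [-1/3, -5/3, 7/3]] = [[3, 4, 2], [-3, 5, -3]].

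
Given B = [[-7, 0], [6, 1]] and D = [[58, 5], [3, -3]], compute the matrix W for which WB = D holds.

Since B sits to the right of W, W = DB⁻¹.
det B = -7, so B⁻¹ = [[-1/7, 0], [6/7, 1]].
W = DB⁻¹ = [[58, 5], [3, -3]] · [[-1/7, 0], [6/7, 1]] = [[-4, 5], [-3, -3]].

W = [[-4, 5], [-3, -3]]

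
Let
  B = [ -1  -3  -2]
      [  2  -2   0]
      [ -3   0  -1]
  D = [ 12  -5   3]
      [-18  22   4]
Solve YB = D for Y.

Y = [[-1, 4, -1], [-4, -5, 4]]

Right-multiplying both sides by B⁻¹ gives Y = DB⁻¹.
B has determinant 4; B⁻¹ = [[1/2, -3/4, -1], [1/2, -5/4, -1], [-3/2, 9/4, 2]].
Y = DB⁻¹ = [[12, -5, 3], [-18, 22, 4]] · [[1/2, -3/4, -1], [1/2, -5/4, -1], [-3/2, 9/4, 2]] = [[-1, 4, -1], [-4, -5, 4]].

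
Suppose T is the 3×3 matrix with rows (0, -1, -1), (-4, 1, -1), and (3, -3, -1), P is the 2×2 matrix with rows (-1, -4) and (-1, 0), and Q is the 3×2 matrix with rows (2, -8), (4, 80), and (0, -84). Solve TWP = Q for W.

Left-multiply by T⁻¹ and right-multiply by P⁻¹: W = T⁻¹QP⁻¹.
det T = -2, so T⁻¹ = [[2, -1, -1], [7/2, -3/2, -2], [-9/2, 3/2, 2]].
P has determinant -4; P⁻¹ = [[0, -1], [-1/4, 1/4]].
T⁻¹Q = [[0, -12], [1, 20], [-3, -12]].
W = (T⁻¹Q)P⁻¹ = [[3, -3], [-5, 4], [3, 0]].

W = [[3, -3], [-5, 4], [3, 0]]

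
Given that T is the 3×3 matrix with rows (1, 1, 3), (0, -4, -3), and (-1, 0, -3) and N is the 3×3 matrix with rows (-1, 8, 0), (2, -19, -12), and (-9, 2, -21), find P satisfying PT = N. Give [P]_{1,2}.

-1

Since T sits to the right of P, P = NT⁻¹.
T has determinant 3; T⁻¹ = [[4, 1, 3], [1, 0, 1], [-4/3, -1/3, -4/3]].
P = NT⁻¹ = [[-1, 8, 0], [2, -19, -12], [-9, 2, -21]] · [[4, 1, 3], [1, 0, 1], [-4/3, -1/3, -4/3]] = [[4, -1, 5], [5, 6, 3], [-6, -2, 3]].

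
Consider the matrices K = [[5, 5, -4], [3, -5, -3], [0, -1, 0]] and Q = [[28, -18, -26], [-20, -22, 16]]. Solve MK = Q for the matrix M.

Right-multiplying both sides by K⁻¹ gives M = QK⁻¹.
det K = -3; the adjugate gives K⁻¹ = [[1, -4/3, 35/3], [0, 0, -1], [1, -5/3, 40/3]].
M = QK⁻¹ = [[28, -18, -26], [-20, -22, 16]] · [[1, -4/3, 35/3], [0, 0, -1], [1, -5/3, 40/3]] = [[2, 6, -2], [-4, 0, 2]].

M = [[2, 6, -2], [-4, 0, 2]]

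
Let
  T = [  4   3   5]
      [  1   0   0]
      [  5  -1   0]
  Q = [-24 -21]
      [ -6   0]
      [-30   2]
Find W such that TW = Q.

T is on the left of W, so left-multiply by T⁻¹: W = T⁻¹Q.
T has determinant -5; T⁻¹ = [[0, 1, 0], [0, 5, -1], [1/5, -19/5, 3/5]].
W = T⁻¹Q = [[0, 1, 0], [0, 5, -1], [1/5, -19/5, 3/5]] · [[-24, -21], [-6, 0], [-30, 2]] = [[-6, 0], [0, -2], [0, -3]].

W = [[-6, 0], [0, -2], [0, -3]]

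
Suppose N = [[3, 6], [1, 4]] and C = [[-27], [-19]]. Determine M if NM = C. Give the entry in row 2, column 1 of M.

Left-multiplying both sides by N⁻¹ gives M = N⁻¹C.
det N = 6, so N⁻¹ = [[2/3, -1], [-1/6, 1/2]].
M = N⁻¹C = [[2/3, -1], [-1/6, 1/2]] · [[-27], [-19]] = [[1], [-5]].

-5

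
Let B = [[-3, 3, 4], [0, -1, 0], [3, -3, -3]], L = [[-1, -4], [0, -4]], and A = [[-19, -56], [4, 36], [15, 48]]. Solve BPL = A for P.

P = [[3, 4], [4, 5], [4, -2]]

Isolating P: multiply by B⁻¹ from the left and L⁻¹ from the right, so P = B⁻¹AL⁻¹.
det B = 3; the adjugate gives B⁻¹ = [[1, -1, 4/3], [0, -1, 0], [1, 0, 1]].
det L = 4, so L⁻¹ = [[-1, 1], [0, -1/4]].
B⁻¹A = [[-3, -28], [-4, -36], [-4, -8]].
P = (B⁻¹A)L⁻¹ = [[3, 4], [4, 5], [4, -2]].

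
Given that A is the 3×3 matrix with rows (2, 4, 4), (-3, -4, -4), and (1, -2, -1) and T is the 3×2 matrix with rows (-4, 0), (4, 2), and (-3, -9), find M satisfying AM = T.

M = [[0, -2], [4, 6], [-5, -5]]

Left-multiplying both sides by A⁻¹ gives M = A⁻¹T.
det A = 4; the adjugate gives A⁻¹ = [[-1, -1, 0], [-7/4, -3/2, -1], [5/2, 2, 1]].
M = A⁻¹T = [[-1, -1, 0], [-7/4, -3/2, -1], [5/2, 2, 1]] · [[-4, 0], [4, 2], [-3, -9]] = [[0, -2], [4, 6], [-5, -5]].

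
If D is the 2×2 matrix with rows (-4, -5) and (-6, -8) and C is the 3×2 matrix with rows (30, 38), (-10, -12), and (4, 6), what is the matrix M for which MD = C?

M = [[-6, -1], [4, -1], [2, -2]]

D is on the right of M, so right-multiply by D⁻¹: M = CD⁻¹.
det D = 2; the adjugate gives D⁻¹ = [[-4, 5/2], [3, -2]].
M = CD⁻¹ = [[30, 38], [-10, -12], [4, 6]] · [[-4, 5/2], [3, -2]] = [[-6, -1], [4, -1], [2, -2]].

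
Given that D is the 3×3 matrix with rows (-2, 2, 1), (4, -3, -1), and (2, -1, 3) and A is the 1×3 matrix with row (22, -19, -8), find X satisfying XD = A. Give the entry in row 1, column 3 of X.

D is on the right of X, so right-multiply by D⁻¹: X = AD⁻¹.
D has determinant -6; D⁻¹ = [[5/3, 7/6, -1/6], [7/3, 4/3, -1/3], [-1/3, -1/3, 1/3]].
X = AD⁻¹ = [[22, -19, -8]] · [[5/3, 7/6, -1/6], [7/3, 4/3, -1/3], [-1/3, -1/3, 1/3]] = [[-5, 3, 0]].

0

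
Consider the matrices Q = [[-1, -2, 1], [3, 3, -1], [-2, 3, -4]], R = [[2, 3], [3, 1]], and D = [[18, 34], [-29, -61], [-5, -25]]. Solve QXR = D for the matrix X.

X = [[-3, 3], [-4, -3], [1, -5]]

Isolating X: multiply by Q⁻¹ from the left and R⁻¹ from the right, so X = Q⁻¹DR⁻¹.
Q has determinant -4; Q⁻¹ = [[9/4, 5/4, 1/4], [-7/2, -3/2, -1/2], [-15/4, -7/4, -3/4]].
det R = -7, so R⁻¹ = [[-1/7, 3/7], [3/7, -2/7]].
Q⁻¹D = [[3, -6], [-17, -15], [-13, -2]].
X = (Q⁻¹D)R⁻¹ = [[-3, 3], [-4, -3], [1, -5]].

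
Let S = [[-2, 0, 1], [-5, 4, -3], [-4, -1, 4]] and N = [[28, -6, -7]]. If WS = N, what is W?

W = [[-5, -2, -2]]

Right-multiplying both sides by S⁻¹ gives W = NS⁻¹.
det S = -5, so S⁻¹ = [[-13/5, 1/5, 4/5], [-32/5, 4/5, 11/5], [-21/5, 2/5, 8/5]].
W = NS⁻¹ = [[28, -6, -7]] · [[-13/5, 1/5, 4/5], [-32/5, 4/5, 11/5], [-21/5, 2/5, 8/5]] = [[-5, -2, -2]].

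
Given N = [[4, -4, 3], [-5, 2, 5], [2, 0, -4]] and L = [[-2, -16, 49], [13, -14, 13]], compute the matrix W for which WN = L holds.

W = [[5, 2, -6], [4, 1, 1]]

Since N sits to the right of W, W = LN⁻¹.
det N = -4; the adjugate gives N⁻¹ = [[2, 4, 13/2], [5/2, 11/2, 35/4], [1, 2, 3]].
W = LN⁻¹ = [[-2, -16, 49], [13, -14, 13]] · [[2, 4, 13/2], [5/2, 11/2, 35/4], [1, 2, 3]] = [[5, 2, -6], [4, 1, 1]].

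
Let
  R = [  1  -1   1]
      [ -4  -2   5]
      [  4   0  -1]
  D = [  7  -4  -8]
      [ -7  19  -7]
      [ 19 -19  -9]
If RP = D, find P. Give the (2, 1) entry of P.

4

Left-multiplying both sides by R⁻¹ gives P = R⁻¹D.
det R = -6; the adjugate gives R⁻¹ = [[-1/3, 1/6, 1/2], [-8/3, 5/6, 3/2], [-4/3, 2/3, 1]].
P = R⁻¹D = [[-1/3, 1/6, 1/2], [-8/3, 5/6, 3/2], [-4/3, 2/3, 1]] · [[7, -4, -8], [-7, 19, -7], [19, -19, -9]] = [[6, -5, -3], [4, -2, 2], [5, -1, -3]].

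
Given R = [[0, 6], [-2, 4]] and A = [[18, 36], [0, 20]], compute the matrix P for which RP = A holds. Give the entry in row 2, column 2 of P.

Left-multiplying both sides by R⁻¹ gives P = R⁻¹A.
R has determinant 12; R⁻¹ = [[1/3, -1/2], [1/6, 0]].
P = R⁻¹A = [[1/3, -1/2], [1/6, 0]] · [[18, 36], [0, 20]] = [[6, 2], [3, 6]].

6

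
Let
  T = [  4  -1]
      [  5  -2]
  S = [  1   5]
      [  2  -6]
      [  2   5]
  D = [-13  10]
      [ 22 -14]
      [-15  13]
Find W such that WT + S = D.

W = [[-1, -2], [0, 4], [2, -5]]

WT = D − S = [[-14, 5], [20, -8], [-17, 8]].
T is on the right of W, so right-multiply by T⁻¹: W = (D − S)T⁻¹.
T has determinant -3; T⁻¹ = [[2/3, -1/3], [5/3, -4/3]].
W = (D − S)T⁻¹ = [[-1, -2], [0, 4], [2, -5]].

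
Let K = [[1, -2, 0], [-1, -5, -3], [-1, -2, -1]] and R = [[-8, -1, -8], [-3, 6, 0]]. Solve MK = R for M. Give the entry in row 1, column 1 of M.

-6

Right-multiplying both sides by K⁻¹ gives M = RK⁻¹.
K has determinant -5; K⁻¹ = [[1/5, 2/5, -6/5], [-2/5, 1/5, -3/5], [3/5, -4/5, 7/5]].
M = RK⁻¹ = [[-8, -1, -8], [-3, 6, 0]] · [[1/5, 2/5, -6/5], [-2/5, 1/5, -3/5], [3/5, -4/5, 7/5]] = [[-6, 3, -1], [-3, 0, 0]].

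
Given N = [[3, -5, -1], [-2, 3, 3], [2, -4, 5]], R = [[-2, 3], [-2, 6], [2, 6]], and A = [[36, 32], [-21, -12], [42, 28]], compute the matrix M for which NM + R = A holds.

NM = A − R = [[38, 29], [-19, -18], [40, 22]].
N is on the left of M, so left-multiply by N⁻¹: M = N⁻¹(A − R).
det N = -1, so N⁻¹ = [[-27, -29, 12], [-16, -17, 7], [-2, -2, 1]].
M = N⁻¹(A − R) = [[5, 3], [-5, -4], [2, 0]].

M = [[5, 3], [-5, -4], [2, 0]]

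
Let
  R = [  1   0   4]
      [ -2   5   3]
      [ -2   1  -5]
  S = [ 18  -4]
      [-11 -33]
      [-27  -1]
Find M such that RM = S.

M = [[-2, 0], [-6, -6], [5, -1]]

Left-multiplying both sides by R⁻¹ gives M = R⁻¹S.
R has determinant 4; R⁻¹ = [[-7, 1, -5], [-4, 3/4, -11/4], [2, -1/4, 5/4]].
M = R⁻¹S = [[-7, 1, -5], [-4, 3/4, -11/4], [2, -1/4, 5/4]] · [[18, -4], [-11, -33], [-27, -1]] = [[-2, 0], [-6, -6], [5, -1]].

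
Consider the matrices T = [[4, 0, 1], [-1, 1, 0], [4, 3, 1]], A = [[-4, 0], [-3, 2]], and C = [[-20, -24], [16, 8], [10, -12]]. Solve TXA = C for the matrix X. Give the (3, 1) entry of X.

X = T⁻¹CA⁻¹ (apply T⁻¹ on the left and A⁻¹ on the right).
T has determinant -3; T⁻¹ = [[-1/3, -1, 1/3], [-1/3, 0, 1/3], [7/3, 4, -4/3]].
A has determinant -8; A⁻¹ = [[-1/4, 0], [-3/8, 1/2]].
T⁻¹C = [[-6, -4], [10, 4], [4, -8]].
X = (T⁻¹C)A⁻¹ = [[3, -2], [-4, 2], [2, -4]].

2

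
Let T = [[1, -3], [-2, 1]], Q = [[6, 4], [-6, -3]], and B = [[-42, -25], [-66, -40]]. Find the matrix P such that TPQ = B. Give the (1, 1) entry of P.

5

Isolating P: multiply by T⁻¹ from the left and Q⁻¹ from the right, so P = T⁻¹BQ⁻¹.
det T = -5, so T⁻¹ = [[-1/5, -3/5], [-2/5, -1/5]].
Q has determinant 6; Q⁻¹ = [[-1/2, -2/3], [1, 1]].
T⁻¹B = [[48, 29], [30, 18]].
P = (T⁻¹B)Q⁻¹ = [[5, -3], [3, -2]].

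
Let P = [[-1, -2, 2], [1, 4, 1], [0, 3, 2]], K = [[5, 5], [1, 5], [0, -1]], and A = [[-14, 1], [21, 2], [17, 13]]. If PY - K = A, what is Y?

PY = A + K = [[-9, 6], [22, 7], [17, 12]].
Left-multiplying both sides by P⁻¹ gives Y = P⁻¹(A + K).
P has determinant 5; P⁻¹ = [[1, 2, -2], [-2/5, -2/5, 3/5], [3/5, 3/5, -2/5]].
Y = P⁻¹(A + K) = [[1, -4], [5, 2], [1, 3]].

Y = [[1, -4], [5, 2], [1, 3]]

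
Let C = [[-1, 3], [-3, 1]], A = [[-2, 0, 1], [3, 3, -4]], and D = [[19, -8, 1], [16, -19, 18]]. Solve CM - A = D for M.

CM = D + A = [[17, -8, 2], [19, -16, 14]].
Since C multiplies M on the left, M = C⁻¹(D + A).
det C = 8, so C⁻¹ = [[1/8, -3/8], [3/8, -1/8]].
M = C⁻¹(D + A) = [[-5, 5, -5], [4, -1, -1]].

M = [[-5, 5, -5], [4, -1, -1]]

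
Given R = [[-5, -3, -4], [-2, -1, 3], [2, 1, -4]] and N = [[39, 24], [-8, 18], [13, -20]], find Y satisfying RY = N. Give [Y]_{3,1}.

-5

Left-multiplying both sides by R⁻¹ gives Y = R⁻¹N.
det R = 1; the adjugate gives R⁻¹ = [[1, -16, -13], [-2, 28, 23], [0, -1, -1]].
Y = R⁻¹N = [[1, -16, -13], [-2, 28, 23], [0, -1, -1]] · [[39, 24], [-8, 18], [13, -20]] = [[-2, -4], [-3, -4], [-5, 2]].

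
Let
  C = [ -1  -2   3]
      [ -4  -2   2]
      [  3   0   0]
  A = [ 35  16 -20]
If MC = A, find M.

M = [[-4, -4, 5]]

Since C sits to the right of M, M = AC⁻¹.
C has determinant 6; C⁻¹ = [[0, 0, 1/3], [1, -3/2, -5/3], [1, -1, -1]].
M = AC⁻¹ = [[35, 16, -20]] · [[0, 0, 1/3], [1, -3/2, -5/3], [1, -1, -1]] = [[-4, -4, 5]].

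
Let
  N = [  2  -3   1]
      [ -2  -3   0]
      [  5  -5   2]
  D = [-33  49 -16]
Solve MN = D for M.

N is on the right of M, so right-multiply by N⁻¹: M = DN⁻¹.
N has determinant 1; N⁻¹ = [[-6, 1, 3], [4, -1, -2], [25, -5, -12]].
M = DN⁻¹ = [[-33, 49, -16]] · [[-6, 1, 3], [4, -1, -2], [25, -5, -12]] = [[-6, -2, -5]].

M = [[-6, -2, -5]]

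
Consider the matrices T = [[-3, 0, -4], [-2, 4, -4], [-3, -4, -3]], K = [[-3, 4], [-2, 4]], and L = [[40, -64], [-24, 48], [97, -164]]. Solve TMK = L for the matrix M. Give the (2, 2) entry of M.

5

M = T⁻¹LK⁻¹ (apply T⁻¹ on the left and K⁻¹ on the right).
T has determinant 4; T⁻¹ = [[-7, 4, 4], [3/2, -3/4, -1], [5, -3, -3]].
K has determinant -4; K⁻¹ = [[-1, 1], [-1/2, 3/4]].
T⁻¹L = [[12, -16], [-19, 32], [-19, 28]].
M = (T⁻¹L)K⁻¹ = [[-4, 0], [3, 5], [5, 2]].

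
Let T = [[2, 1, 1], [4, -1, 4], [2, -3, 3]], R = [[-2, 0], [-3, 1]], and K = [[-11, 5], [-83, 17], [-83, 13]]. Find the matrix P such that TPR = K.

P = [[-1, 2], [-4, -1], [4, 2]]

Left-multiply by T⁻¹ and right-multiply by R⁻¹: P = T⁻¹KR⁻¹.
T has determinant 4; T⁻¹ = [[9/4, -3/2, 5/4], [-1, 1, -1], [-5/2, 2, -3/2]].
R has determinant -2; R⁻¹ = [[-1/2, 0], [-3/2, 1]].
T⁻¹K = [[-4, 2], [11, -1], [-14, 2]].
P = (T⁻¹K)R⁻¹ = [[-1, 2], [-4, -1], [4, 2]].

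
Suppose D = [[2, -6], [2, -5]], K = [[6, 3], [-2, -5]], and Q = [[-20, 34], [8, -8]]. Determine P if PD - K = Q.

PD = Q + K = [[-14, 37], [6, -13]].
Since D sits to the right of P, P = (Q + K)D⁻¹.
det D = 2, so D⁻¹ = [[-5/2, 3], [-1, 1]].
P = (Q + K)D⁻¹ = [[-2, -5], [-2, 5]].

P = [[-2, -5], [-2, 5]]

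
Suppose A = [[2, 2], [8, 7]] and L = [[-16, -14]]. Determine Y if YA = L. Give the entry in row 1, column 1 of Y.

Right-multiplying both sides by A⁻¹ gives Y = LA⁻¹.
A has determinant -2; A⁻¹ = [[-7/2, 1], [4, -1]].
Y = LA⁻¹ = [[-16, -14]] · [[-7/2, 1], [4, -1]] = [[0, -2]].

0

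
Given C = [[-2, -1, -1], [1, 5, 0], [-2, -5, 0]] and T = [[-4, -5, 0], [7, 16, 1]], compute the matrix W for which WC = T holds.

W = [[0, 2, 3], [-1, 1, -2]]

Since C sits to the right of W, W = TC⁻¹.
det C = -5, so C⁻¹ = [[0, -1, -1], [0, 2/5, 1/5], [-1, 8/5, 9/5]].
W = TC⁻¹ = [[-4, -5, 0], [7, 16, 1]] · [[0, -1, -1], [0, 2/5, 1/5], [-1, 8/5, 9/5]] = [[0, 2, 3], [-1, 1, -2]].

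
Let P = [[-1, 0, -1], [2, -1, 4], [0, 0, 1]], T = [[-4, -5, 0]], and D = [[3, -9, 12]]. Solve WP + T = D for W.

W = [[1, 4, -3]]

WP = D − T = [[7, -4, 12]].
Right-multiplying both sides by P⁻¹ gives W = (D − T)P⁻¹.
P has determinant 1; P⁻¹ = [[-1, 0, -1], [-2, -1, 2], [0, 0, 1]].
W = (D − T)P⁻¹ = [[1, 4, -3]].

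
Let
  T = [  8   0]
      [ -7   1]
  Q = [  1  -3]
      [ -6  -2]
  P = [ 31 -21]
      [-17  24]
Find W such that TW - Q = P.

TW = P + Q = [[32, -24], [-23, 22]].
Since T multiplies W on the left, W = T⁻¹(P + Q).
det T = 8, so T⁻¹ = [[1/8, 0], [7/8, 1]].
W = T⁻¹(P + Q) = [[4, -3], [5, 1]].

W = [[4, -3], [5, 1]]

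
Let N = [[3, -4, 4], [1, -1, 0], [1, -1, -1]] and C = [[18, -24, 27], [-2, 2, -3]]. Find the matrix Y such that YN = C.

N is on the right of Y, so right-multiply by N⁻¹: Y = CN⁻¹.
det N = -1, so N⁻¹ = [[-1, 8, -4], [-1, 7, -4], [0, 1, -1]].
Y = CN⁻¹ = [[18, -24, 27], [-2, 2, -3]] · [[-1, 8, -4], [-1, 7, -4], [0, 1, -1]] = [[6, 3, -3], [0, -5, 3]].

Y = [[6, 3, -3], [0, -5, 3]]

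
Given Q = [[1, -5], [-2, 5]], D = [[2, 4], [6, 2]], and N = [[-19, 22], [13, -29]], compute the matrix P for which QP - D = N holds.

QP = N + D = [[-17, 26], [19, -27]].
Q is on the left of P, so left-multiply by Q⁻¹: P = Q⁻¹(N + D).
Q has determinant -5; Q⁻¹ = [[-1, -1], [-2/5, -1/5]].
P = Q⁻¹(N + D) = [[-2, 1], [3, -5]].

P = [[-2, 1], [3, -5]]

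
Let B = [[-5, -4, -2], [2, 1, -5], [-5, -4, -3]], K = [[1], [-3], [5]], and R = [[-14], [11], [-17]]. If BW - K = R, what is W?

BW = R + K = [[-13], [8], [-12]].
B is on the left of W, so left-multiply by B⁻¹: W = B⁻¹(R + K).
B has determinant -3; B⁻¹ = [[23/3, 4/3, -22/3], [-31/3, -5/3, 29/3], [1, 0, -1]].
W = B⁻¹(R + K) = [[-1], [5], [-1]].

W = [[-1], [5], [-1]]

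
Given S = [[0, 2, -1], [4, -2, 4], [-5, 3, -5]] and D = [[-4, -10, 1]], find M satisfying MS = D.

Since S sits to the right of M, M = DS⁻¹.
S has determinant -2; S⁻¹ = [[1, -7/2, -3], [0, 5/2, 2], [-1, 5, 4]].
M = DS⁻¹ = [[-4, -10, 1]] · [[1, -7/2, -3], [0, 5/2, 2], [-1, 5, 4]] = [[-5, -6, -4]].

M = [[-5, -6, -4]]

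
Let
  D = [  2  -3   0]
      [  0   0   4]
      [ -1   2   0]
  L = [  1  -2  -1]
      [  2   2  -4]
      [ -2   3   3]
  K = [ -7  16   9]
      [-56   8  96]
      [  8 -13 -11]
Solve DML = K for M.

M = D⁻¹KL⁻¹ (apply D⁻¹ on the left and L⁻¹ on the right).
D has determinant -4; D⁻¹ = [[2, 0, 3], [1, 0, 2], [0, 1/4, 0]].
det L = 4; the adjugate gives L⁻¹ = [[9/2, 3/4, 5/2], [1/2, 1/4, 1/2], [5/2, 1/4, 3/2]].
D⁻¹K = [[10, -7, -15], [9, -10, -13], [-14, 2, 24]].
M = (D⁻¹K)L⁻¹ = [[4, 2, -1], [3, 1, -2], [-2, -4, 2]].

M = [[4, 2, -1], [3, 1, -2], [-2, -4, 2]]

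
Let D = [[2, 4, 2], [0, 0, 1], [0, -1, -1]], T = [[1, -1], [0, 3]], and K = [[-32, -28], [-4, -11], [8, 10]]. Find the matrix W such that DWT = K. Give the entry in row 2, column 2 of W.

W = D⁻¹KT⁻¹ (apply D⁻¹ on the left and T⁻¹ on the right).
det D = 2; the adjugate gives D⁻¹ = [[1/2, 1, 2], [0, -1, -1], [0, 1, 0]].
T has determinant 3; T⁻¹ = [[1, 1/3], [0, 1/3]].
D⁻¹K = [[-4, -5], [-4, 1], [-4, -11]].
W = (D⁻¹K)T⁻¹ = [[-4, -3], [-4, -1], [-4, -5]].

-1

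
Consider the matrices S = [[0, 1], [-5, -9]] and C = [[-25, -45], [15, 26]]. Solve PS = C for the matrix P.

P = [[0, 5], [-1, -3]]

Right-multiplying both sides by S⁻¹ gives P = CS⁻¹.
det S = 5; the adjugate gives S⁻¹ = [[-9/5, -1/5], [1, 0]].
P = CS⁻¹ = [[-25, -45], [15, 26]] · [[-9/5, -1/5], [1, 0]] = [[0, 5], [-1, -3]].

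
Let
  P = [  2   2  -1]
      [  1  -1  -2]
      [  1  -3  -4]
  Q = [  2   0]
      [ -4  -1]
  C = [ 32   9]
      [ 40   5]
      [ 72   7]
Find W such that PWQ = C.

Isolating W: multiply by P⁻¹ from the left and Q⁻¹ from the right, so W = P⁻¹CQ⁻¹.
P has determinant 2; P⁻¹ = [[-1, 11/2, -5/2], [1, -7/2, 3/2], [-1, 4, -2]].
Q has determinant -2; Q⁻¹ = [[1/2, 0], [-2, -1]].
P⁻¹C = [[8, 1], [0, 2], [-16, -3]].
W = (P⁻¹C)Q⁻¹ = [[2, -1], [-4, -2], [-2, 3]].

W = [[2, -1], [-4, -2], [-2, 3]]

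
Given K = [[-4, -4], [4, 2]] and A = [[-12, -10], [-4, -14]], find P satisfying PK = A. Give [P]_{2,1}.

Right-multiplying both sides by K⁻¹ gives P = AK⁻¹.
K has determinant 8; K⁻¹ = [[1/4, 1/2], [-1/2, -1/2]].
P = AK⁻¹ = [[-12, -10], [-4, -14]] · [[1/4, 1/2], [-1/2, -1/2]] = [[2, -1], [6, 5]].

6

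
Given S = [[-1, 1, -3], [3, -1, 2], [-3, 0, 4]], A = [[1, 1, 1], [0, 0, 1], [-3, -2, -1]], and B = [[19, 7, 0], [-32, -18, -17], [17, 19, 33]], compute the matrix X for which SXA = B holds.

Left-multiply by S⁻¹ and right-multiply by A⁻¹: X = S⁻¹BA⁻¹.
S has determinant -5; S⁻¹ = [[4/5, 4/5, 1/5], [18/5, 13/5, 7/5], [3/5, 3/5, 2/5]].
A has determinant -1; A⁻¹ = [[-2, 1, -1], [3, -2, 1], [0, 1, 0]].
S⁻¹B = [[-7, -5, -7], [9, 5, 2], [-1, 1, 3]].
X = (S⁻¹B)A⁻¹ = [[-1, -4, 2], [-3, 1, -4], [5, 0, 2]].

X = [[-1, -4, 2], [-3, 1, -4], [5, 0, 2]]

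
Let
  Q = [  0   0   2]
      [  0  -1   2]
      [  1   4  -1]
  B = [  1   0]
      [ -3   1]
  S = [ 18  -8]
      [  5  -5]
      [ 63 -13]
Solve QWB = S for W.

W = [[5, -5], [4, -3], [-3, -4]]

W = Q⁻¹SB⁻¹ (apply Q⁻¹ on the left and B⁻¹ on the right).
det Q = 2, so Q⁻¹ = [[-7/2, 4, 1], [1, -1, 0], [1/2, 0, 0]].
det B = 1, so B⁻¹ = [[1, 0], [3, 1]].
Q⁻¹S = [[20, -5], [13, -3], [9, -4]].
W = (Q⁻¹S)B⁻¹ = [[5, -5], [4, -3], [-3, -4]].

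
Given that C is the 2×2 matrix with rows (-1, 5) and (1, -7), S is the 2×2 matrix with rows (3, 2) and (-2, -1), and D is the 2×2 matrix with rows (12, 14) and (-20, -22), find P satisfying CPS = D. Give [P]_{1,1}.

4

Left-multiply by C⁻¹ and right-multiply by S⁻¹: P = C⁻¹DS⁻¹.
C has determinant 2; C⁻¹ = [[-7/2, -5/2], [-1/2, -1/2]].
S has determinant 1; S⁻¹ = [[-1, -2], [2, 3]].
C⁻¹D = [[8, 6], [4, 4]].
P = (C⁻¹D)S⁻¹ = [[4, 2], [4, 4]].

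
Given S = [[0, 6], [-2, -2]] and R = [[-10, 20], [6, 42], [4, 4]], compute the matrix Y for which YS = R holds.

Y = [[5, 5], [6, -3], [0, -2]]

S is on the right of Y, so right-multiply by S⁻¹: Y = RS⁻¹.
S has determinant 12; S⁻¹ = [[-1/6, -1/2], [1/6, 0]].
Y = RS⁻¹ = [[-10, 20], [6, 42], [4, 4]] · [[-1/6, -1/2], [1/6, 0]] = [[5, 5], [6, -3], [0, -2]].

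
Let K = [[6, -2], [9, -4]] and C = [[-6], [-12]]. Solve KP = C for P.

Since K multiplies P on the left, P = K⁻¹C.
K has determinant -6; K⁻¹ = [[2/3, -1/3], [3/2, -1]].
P = K⁻¹C = [[2/3, -1/3], [3/2, -1]] · [[-6], [-12]] = [[0], [3]].

P = [[0], [3]]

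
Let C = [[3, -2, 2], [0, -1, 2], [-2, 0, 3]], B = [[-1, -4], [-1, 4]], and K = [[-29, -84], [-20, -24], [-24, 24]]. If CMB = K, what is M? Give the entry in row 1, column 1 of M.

M = C⁻¹KB⁻¹ (apply C⁻¹ on the left and B⁻¹ on the right).
det C = -5, so C⁻¹ = [[3/5, -6/5, 2/5], [4/5, -13/5, 6/5], [2/5, -4/5, 3/5]].
B has determinant -8; B⁻¹ = [[-1/2, -1/2], [-1/8, 1/8]].
C⁻¹K = [[-3, -12], [0, 24], [-10, 0]].
M = (C⁻¹K)B⁻¹ = [[3, 0], [-3, 3], [5, 5]].

3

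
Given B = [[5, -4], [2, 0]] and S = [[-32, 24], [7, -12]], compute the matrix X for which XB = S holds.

X = [[-6, -1], [3, -4]]

B is on the right of X, so right-multiply by B⁻¹: X = SB⁻¹.
det B = 8; the adjugate gives B⁻¹ = [[0, 1/2], [-1/4, 5/8]].
X = SB⁻¹ = [[-32, 24], [7, -12]] · [[0, 1/2], [-1/4, 5/8]] = [[-6, -1], [3, -4]].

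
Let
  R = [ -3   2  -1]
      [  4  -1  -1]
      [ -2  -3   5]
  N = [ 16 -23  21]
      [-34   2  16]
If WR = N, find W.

W = [[-4, 3, 4], [6, -2, 4]]

R is on the right of W, so right-multiply by R⁻¹: W = NR⁻¹.
det R = 2, so R⁻¹ = [[-4, -7/2, -3/2], [-9, -17/2, -7/2], [-7, -13/2, -5/2]].
W = NR⁻¹ = [[16, -23, 21], [-34, 2, 16]] · [[-4, -7/2, -3/2], [-9, -17/2, -7/2], [-7, -13/2, -5/2]] = [[-4, 3, 4], [6, -2, 4]].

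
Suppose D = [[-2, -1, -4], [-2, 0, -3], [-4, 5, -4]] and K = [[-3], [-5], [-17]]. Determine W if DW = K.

Left-multiplying both sides by D⁻¹ gives W = D⁻¹K.
det D = 6, so D⁻¹ = [[5/2, -4, 1/2], [2/3, -4/3, 1/3], [-5/3, 7/3, -1/3]].
W = D⁻¹K = [[5/2, -4, 1/2], [2/3, -4/3, 1/3], [-5/3, 7/3, -1/3]] · [[-3], [-5], [-17]] = [[4], [-1], [-1]].

W = [[4], [-1], [-1]]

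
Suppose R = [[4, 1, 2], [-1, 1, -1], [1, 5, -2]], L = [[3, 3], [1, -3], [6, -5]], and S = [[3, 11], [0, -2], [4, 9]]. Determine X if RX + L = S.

RX = S − L = [[0, 8], [-1, 1], [-2, 14]].
Left-multiplying both sides by R⁻¹ gives X = R⁻¹(S − L).
R has determinant -3; R⁻¹ = [[-1, -4, 1], [1, 10/3, -2/3], [2, 19/3, -5/3]].
X = R⁻¹(S − L) = [[2, 2], [-2, 2], [-3, -1]].

X = [[2, 2], [-2, 2], [-3, -1]]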